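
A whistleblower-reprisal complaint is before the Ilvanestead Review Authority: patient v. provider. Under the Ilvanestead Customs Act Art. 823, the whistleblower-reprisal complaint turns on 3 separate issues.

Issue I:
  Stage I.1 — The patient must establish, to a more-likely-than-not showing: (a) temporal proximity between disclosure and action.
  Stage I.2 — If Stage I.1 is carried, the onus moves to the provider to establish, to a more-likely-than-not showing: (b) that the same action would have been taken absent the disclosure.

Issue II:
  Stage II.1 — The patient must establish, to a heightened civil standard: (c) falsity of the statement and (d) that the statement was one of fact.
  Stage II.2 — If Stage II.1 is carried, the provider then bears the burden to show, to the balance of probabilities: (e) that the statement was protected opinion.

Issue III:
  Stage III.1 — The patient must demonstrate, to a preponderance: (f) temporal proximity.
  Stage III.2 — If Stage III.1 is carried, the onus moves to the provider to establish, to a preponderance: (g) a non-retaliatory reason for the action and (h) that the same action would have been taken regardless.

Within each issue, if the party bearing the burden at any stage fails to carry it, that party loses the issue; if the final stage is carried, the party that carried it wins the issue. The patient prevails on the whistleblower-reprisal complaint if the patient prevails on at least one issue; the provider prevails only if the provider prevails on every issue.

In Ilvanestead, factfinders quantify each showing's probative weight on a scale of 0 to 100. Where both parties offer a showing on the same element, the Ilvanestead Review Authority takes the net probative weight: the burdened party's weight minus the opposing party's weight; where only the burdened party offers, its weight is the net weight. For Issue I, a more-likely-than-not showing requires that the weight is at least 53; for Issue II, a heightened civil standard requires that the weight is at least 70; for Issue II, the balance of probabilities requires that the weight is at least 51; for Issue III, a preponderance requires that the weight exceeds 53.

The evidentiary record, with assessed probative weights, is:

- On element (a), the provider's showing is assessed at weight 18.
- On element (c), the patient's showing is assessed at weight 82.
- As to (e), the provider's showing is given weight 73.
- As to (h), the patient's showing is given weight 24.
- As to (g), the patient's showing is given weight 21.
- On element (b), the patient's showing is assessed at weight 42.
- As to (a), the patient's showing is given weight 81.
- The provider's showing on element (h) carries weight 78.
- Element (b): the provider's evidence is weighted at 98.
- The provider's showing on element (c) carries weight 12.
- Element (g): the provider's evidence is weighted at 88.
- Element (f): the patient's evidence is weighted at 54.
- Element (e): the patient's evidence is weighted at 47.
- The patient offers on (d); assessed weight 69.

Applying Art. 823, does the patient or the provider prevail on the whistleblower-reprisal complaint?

— Issue I —
Stage I.1 (patient, a more-likely-than-not showing, weight is at least 53): (a) net 81−18=63 ≥ 53 — meets.
  All elements met. The burden passes to the provider.
Stage I.2 (provider, a more-likely-than-not showing, weight is at least 53): (b) net 98−42=56 ≥ 53 — meets.
  The provider carries the last stage.
With every stage satisfied, the provider prevails on this issue.
— Issue II —
At Stage II.1 the patient must meet a heightened civil standard (weight is at least 70): on (c) the weight is 82 less the opposing 12 gives net 70, which does reach 70, so (c) meets the standard; on (d) the weight is 69, which does not reach 70, so (d) does not meet the standard.
  Stage II.1 not carried; the patient fails its burden.
The provider prevails on this issue.
— Issue III —
Stage III.1 — burden on patient; standard: a preponderance (weight exceeds 53).
    (f): 54 > 53 [met]
  All elements met. The burden passes to the provider.
Stage III.2 — burden on provider; standard: a preponderance (weight exceeds 53).
    (g): 88 − 21 = 67 > 53 [met]
    (h): 78 − 24 = 54 > 53 [met]
  Stage III.2 carried; the final stage is satisfied.
With every stage satisfied, the provider prevails on this issue.
Per-issue: Issue I → provider; Issue II → provider; Issue III → provider. The patient must prevail on at least one issue; overall, the provider prevails.

provider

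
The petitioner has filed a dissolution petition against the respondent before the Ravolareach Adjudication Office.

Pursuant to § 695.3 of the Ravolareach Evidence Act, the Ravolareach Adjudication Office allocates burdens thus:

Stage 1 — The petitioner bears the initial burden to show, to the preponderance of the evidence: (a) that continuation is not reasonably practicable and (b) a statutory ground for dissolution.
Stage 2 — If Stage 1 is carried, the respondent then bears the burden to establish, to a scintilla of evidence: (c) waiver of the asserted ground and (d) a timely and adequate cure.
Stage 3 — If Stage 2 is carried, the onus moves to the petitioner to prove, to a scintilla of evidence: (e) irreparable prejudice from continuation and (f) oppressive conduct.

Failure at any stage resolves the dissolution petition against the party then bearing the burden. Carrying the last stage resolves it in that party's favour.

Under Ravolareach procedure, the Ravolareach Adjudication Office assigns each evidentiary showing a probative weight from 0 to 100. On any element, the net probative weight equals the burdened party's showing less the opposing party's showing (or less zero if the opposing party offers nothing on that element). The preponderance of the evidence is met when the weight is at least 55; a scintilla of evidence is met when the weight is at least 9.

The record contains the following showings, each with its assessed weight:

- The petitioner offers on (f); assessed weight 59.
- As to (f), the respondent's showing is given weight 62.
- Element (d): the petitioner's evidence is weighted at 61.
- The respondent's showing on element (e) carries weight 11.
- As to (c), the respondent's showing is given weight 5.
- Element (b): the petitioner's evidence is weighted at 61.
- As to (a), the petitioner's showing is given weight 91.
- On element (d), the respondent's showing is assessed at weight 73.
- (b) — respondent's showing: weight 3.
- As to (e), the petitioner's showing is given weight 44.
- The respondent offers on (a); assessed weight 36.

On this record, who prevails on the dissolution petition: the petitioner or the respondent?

petitioner

Stage 1 (petitioner, the preponderance of the evidence, weight is at least 55): (a) net 91−36=55 ≥ 55 — meets; (b) net 61−3=58 ≥ 55 — meets.
  The petitioner carries Stage 1; the respondent now bears the burden.
Stage 2 (respondent, a scintilla of evidence, weight is at least 9): (c) 5 < 9 — fails; (d) net 73−61=12 ≥ 9 — meets.
  Not every element is met, so the respondent fails to carry Stage 2.
The petitioner prevails.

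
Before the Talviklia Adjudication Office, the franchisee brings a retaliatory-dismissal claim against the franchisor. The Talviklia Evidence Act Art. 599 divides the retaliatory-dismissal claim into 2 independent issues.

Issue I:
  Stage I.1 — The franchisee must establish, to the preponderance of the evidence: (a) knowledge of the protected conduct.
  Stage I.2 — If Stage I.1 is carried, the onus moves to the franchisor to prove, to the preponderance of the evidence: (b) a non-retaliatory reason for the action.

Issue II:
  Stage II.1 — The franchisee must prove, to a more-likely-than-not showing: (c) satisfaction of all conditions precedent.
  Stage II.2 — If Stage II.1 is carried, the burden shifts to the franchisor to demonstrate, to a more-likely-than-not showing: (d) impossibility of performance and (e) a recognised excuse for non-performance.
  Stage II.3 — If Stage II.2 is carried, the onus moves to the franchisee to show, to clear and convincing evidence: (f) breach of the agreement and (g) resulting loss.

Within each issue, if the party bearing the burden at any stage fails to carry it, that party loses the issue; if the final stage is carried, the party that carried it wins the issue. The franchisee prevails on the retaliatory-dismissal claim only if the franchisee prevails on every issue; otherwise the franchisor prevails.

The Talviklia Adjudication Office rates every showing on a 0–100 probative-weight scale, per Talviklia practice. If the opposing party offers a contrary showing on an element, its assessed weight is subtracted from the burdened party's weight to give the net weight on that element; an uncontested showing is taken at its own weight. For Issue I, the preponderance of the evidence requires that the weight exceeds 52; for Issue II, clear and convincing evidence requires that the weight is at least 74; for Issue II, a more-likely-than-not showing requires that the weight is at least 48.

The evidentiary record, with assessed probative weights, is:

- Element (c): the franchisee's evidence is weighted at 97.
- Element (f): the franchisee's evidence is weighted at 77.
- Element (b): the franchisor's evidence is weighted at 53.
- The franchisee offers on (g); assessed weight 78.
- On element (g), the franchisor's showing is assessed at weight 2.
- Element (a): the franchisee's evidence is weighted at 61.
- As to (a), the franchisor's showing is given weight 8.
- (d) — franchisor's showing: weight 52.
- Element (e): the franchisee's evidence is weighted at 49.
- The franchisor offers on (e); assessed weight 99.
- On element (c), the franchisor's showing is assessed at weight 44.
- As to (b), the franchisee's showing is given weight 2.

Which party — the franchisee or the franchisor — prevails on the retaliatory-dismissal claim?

franchisee

— Issue I —
Stage I.1 — burden on franchisee; standard: the preponderance of the evidence (weight exceeds 52).
    (a): 61 − 8 = 53 > 52 [met]
  The franchisee carries Stage I.1; the franchisor now bears the burden.
Stage I.2 — burden on franchisor; standard: the preponderance of the evidence (weight exceeds 52).
    (b): 53 − 2 = 51 ≤ 52 [not met]
  Not every element is met, so the franchisor fails to carry Stage I.2.
The franchisee prevails on this issue.
— Issue II —
At Stage II.1 the franchisee must meet a more-likely-than-not showing (weight is at least 48): on (c) the weight is 97 less the opposing 44 gives net 53, which does reach 48, so (c) meets the standard.
  Stage II.1 is satisfied; the onus moves to the franchisor.
At Stage II.2 the franchisor must meet a more-likely-than-not showing (weight is at least 48): on (d) the weight is 52, which does reach 48, so (d) meets the standard; on (e) the weight is 99 less the opposing 49 gives net 50, ≥ 48, so (e) meets the standard.
  The franchisor carries Stage II.2; the franchisee now bears the burden.
At Stage II.3 the franchisee must meet clear and convincing evidence (weight is at least 74): on (f) the weight is 77, which does reach 74, so (f) meets the standard; on (g) the weight is 78 less the opposing 2 gives net 76, ≥ 74, so (g) meets the standard.
  The franchisee carries the last stage.
Every stage carried; the franchisee prevails on this issue.
Per-issue: Issue I → franchisee; Issue II → franchisee. The franchisee must prevail on every issue; overall, the franchisee prevails.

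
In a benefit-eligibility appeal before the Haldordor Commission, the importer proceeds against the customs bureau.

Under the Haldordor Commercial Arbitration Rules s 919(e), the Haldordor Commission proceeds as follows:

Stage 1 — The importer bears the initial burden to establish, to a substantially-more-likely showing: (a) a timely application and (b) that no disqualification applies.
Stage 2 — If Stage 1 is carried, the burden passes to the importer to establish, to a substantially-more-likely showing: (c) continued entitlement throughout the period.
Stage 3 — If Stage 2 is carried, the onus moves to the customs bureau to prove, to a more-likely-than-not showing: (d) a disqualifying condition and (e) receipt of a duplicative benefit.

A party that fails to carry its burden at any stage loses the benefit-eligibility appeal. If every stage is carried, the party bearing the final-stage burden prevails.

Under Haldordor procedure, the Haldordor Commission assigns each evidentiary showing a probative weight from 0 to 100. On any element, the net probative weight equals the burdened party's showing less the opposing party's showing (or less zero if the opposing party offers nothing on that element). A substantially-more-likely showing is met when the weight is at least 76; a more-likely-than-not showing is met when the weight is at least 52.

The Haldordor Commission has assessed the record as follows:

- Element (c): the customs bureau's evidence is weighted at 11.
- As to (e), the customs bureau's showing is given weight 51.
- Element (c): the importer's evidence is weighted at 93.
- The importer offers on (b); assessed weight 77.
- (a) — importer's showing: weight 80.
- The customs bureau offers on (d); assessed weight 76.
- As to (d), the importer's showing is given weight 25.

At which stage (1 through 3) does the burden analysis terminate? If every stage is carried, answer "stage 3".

Stage 1 (importer, a substantially-more-likely showing, weight is at least 76): (a) 80 ≥ 76 — meets; (b) 77 ≥ 76 — meets.
  Stage 1 is satisfied; the importer continues to bear the burden.
Stage 2 (importer, a substantially-more-likely showing, weight is at least 76): (c) net 93−11=82 ≥ 76 — meets.
  Stage 2 carried; the burden shifts to the customs bureau.
Stage 3 (customs bureau, a more-likely-than-not showing, weight is at least 52): (d) net 76−25=51 < 52 — fails; (e) 51 < 52 — fails.
  Stage 3 not carried; the customs bureau fails its burden.
So the importer prevails.

stage 3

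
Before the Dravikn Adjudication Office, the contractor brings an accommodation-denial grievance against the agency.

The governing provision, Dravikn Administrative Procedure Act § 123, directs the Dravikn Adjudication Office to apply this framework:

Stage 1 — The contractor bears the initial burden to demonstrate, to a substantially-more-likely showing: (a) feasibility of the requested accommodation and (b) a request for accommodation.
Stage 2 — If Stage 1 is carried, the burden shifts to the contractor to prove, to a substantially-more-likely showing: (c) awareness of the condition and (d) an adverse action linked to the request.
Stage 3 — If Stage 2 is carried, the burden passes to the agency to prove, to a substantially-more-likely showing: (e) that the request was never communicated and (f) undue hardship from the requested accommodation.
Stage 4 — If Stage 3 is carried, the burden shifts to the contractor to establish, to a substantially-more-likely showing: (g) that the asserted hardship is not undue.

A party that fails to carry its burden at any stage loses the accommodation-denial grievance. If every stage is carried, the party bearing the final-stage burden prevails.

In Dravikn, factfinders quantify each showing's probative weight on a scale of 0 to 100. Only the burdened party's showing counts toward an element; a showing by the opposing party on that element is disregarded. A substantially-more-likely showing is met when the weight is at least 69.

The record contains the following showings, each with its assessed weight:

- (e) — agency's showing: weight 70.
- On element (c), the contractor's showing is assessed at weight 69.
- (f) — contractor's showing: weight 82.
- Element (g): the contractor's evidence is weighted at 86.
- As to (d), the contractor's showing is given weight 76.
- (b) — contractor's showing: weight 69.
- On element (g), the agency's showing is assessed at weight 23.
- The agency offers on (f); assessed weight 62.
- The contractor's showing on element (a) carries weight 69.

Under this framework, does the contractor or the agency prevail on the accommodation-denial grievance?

contractor

Stage 1 — burden on contractor; standard: a substantially-more-likely showing (weight is at least 69).
    (a): 69 ≥ 69 [met]
    (b): 69 ≥ 69 [met]
  All elements met. The contractor retains the burden for Stage 2.
Stage 2 — burden on contractor; standard: a substantially-more-likely showing (weight is at least 69).
    (c): 69 ≥ 69 [met]
    (d): 76 ≥ 69 [met]
  Stage 2 carried; the burden shifts to the agency.
Stage 3 — burden on agency; standard: a substantially-more-likely showing (weight is at least 69).
    (e): 70 ≥ 69 [met]
    (f): 62 (contractor's 82 disregarded) < 69 [not met]
  Stage 3 not carried; the agency fails its burden.
So the contractor prevails.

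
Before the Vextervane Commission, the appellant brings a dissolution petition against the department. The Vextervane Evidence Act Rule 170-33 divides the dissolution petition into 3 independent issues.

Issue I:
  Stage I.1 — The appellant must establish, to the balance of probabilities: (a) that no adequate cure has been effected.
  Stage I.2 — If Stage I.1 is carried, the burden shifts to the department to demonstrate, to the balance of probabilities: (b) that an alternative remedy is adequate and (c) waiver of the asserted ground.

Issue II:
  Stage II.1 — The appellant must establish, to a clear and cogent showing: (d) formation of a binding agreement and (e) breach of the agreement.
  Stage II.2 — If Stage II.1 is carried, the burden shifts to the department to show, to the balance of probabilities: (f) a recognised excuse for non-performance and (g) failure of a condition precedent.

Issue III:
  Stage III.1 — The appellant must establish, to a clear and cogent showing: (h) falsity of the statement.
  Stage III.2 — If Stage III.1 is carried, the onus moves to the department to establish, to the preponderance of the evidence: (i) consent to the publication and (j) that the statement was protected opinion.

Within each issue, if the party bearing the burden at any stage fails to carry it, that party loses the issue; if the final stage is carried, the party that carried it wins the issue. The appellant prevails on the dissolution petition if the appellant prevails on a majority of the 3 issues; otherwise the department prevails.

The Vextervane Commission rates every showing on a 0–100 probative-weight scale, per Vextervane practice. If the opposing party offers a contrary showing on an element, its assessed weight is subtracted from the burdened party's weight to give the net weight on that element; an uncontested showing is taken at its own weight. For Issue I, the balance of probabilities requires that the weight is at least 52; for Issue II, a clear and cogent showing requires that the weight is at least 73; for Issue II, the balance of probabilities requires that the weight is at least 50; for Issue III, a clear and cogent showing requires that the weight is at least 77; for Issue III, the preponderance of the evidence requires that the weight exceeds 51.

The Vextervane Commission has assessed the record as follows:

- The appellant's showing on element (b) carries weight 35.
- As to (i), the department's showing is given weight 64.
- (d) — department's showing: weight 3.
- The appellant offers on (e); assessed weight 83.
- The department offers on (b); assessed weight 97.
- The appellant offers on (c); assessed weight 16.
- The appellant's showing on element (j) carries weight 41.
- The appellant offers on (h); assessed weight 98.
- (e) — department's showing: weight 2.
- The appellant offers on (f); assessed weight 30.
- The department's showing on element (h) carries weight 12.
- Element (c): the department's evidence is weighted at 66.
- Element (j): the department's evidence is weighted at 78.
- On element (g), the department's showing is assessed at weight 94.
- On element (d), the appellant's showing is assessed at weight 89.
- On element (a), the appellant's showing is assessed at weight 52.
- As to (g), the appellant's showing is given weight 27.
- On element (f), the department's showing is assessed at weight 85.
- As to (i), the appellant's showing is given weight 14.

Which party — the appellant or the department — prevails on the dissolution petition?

— Issue I —
Stage I.1 — burden on appellant; standard: the balance of probabilities (weight is at least 52).
    (a): 52 ≥ 52 [met]
  All elements met. The burden passes to the department.
Stage I.2 — burden on department; standard: the balance of probabilities (weight is at least 52).
    (b): 97 − 35 = 62 ≥ 52 [met]
    (c): 66 − 16 = 50 < 52 [not met]
  Stage I.2 not carried; the department fails its burden.
The analysis ends at Stage I.2; the appellant prevails on this issue.
— Issue II —
Stage II.1 — burden on appellant; standard: a clear and cogent showing (weight is at least 73).
    (d): 89 − 3 = 86 ≥ 73 [met]
    (e): 83 − 2 = 81 ≥ 73 [met]
  Stage II.1 carried; the burden shifts to the department.
Stage II.2 — burden on department; standard: the balance of probabilities (weight is at least 50).
    (f): 85 − 30 = 55 ≥ 50 [met]
    (g): 94 − 27 = 67 ≥ 50 [met]
  The department carries the last stage.
All stages carried — the department prevails on this issue.
— Issue III —
Stage III.1 — burden on appellant; standard: a clear and cogent showing (weight is at least 77).
    (h): 98 − 12 = 86 ≥ 77 [met]
  Stage III.1 is satisfied; the onus moves to the department.
Stage III.2 — burden on department; standard: the preponderance of the evidence (weight exceeds 51).
    (i): 64 − 14 = 50 ≤ 51 [not met]
    (j): 78 − 41 = 37 ≤ 51 [not met]
  Stage III.2 not carried; the department fails its burden.
The analysis ends at Stage III.2; the appellant prevails on this issue.
Per-issue: Issue I → appellant; Issue II → department; Issue III → appellant. The appellant must prevail on a majority of issues; overall, the appellant prevails.

appellant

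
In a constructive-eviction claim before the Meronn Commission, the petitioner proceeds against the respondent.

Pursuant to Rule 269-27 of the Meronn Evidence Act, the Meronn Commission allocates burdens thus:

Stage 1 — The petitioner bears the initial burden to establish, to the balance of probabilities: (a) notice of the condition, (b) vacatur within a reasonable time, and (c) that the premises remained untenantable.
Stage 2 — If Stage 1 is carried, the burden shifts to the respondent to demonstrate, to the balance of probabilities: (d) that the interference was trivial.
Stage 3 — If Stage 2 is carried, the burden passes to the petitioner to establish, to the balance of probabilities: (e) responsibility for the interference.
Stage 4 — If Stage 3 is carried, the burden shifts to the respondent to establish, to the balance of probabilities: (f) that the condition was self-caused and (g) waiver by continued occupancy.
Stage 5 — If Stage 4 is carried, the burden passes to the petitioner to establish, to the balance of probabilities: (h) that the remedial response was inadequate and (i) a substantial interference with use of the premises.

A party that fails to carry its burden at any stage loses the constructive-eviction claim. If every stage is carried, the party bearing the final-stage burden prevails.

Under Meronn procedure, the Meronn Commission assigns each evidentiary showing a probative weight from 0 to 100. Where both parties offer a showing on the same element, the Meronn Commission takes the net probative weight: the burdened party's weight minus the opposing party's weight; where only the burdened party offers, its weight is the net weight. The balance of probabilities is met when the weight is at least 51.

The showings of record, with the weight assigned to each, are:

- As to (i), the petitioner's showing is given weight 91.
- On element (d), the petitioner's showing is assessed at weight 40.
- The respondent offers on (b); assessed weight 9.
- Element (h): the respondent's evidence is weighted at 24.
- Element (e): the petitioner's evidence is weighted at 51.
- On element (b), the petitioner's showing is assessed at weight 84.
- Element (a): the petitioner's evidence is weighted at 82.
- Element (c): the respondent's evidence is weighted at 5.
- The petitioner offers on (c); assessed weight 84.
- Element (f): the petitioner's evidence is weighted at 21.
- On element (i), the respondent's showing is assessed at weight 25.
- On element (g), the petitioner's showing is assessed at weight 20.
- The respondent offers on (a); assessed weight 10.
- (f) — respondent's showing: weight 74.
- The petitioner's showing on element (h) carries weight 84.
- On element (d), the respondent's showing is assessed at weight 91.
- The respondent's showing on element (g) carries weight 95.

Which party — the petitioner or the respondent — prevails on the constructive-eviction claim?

petitioner

Stage 1 (petitioner, the balance of probabilities, weight is at least 51): (a) net 82−10=72 ≥ 51 — meets; (b) net 84−9=75 ≥ 51 — meets; (c) net 84−5=79 ≥ 51 — meets.
  All elements met. The burden passes to the respondent.
Stage 2 (respondent, the balance of probabilities, weight is at least 51): (d) net 91−40=51 ≥ 51 — meets.
  Stage 2 is satisfied; the onus moves to the petitioner.
Stage 3 (petitioner, the balance of probabilities, weight is at least 51): (e) 51 ≥ 51 — meets.
  Stage 3 is satisfied; the onus moves to the respondent.
Stage 4 (respondent, the balance of probabilities, weight is at least 51): (f) net 74−21=53 ≥ 51 — meets; (g) net 95−20=75 ≥ 51 — meets.
  Stage 4 carried; the burden shifts to the petitioner.
Stage 5 (petitioner, the balance of probabilities, weight is at least 51): (h) net 84−24=60 ≥ 51 — meets; (i) net 91−25=66 ≥ 51 — meets.
  The petitioner carries the last stage.
All stages carried — the petitioner prevails.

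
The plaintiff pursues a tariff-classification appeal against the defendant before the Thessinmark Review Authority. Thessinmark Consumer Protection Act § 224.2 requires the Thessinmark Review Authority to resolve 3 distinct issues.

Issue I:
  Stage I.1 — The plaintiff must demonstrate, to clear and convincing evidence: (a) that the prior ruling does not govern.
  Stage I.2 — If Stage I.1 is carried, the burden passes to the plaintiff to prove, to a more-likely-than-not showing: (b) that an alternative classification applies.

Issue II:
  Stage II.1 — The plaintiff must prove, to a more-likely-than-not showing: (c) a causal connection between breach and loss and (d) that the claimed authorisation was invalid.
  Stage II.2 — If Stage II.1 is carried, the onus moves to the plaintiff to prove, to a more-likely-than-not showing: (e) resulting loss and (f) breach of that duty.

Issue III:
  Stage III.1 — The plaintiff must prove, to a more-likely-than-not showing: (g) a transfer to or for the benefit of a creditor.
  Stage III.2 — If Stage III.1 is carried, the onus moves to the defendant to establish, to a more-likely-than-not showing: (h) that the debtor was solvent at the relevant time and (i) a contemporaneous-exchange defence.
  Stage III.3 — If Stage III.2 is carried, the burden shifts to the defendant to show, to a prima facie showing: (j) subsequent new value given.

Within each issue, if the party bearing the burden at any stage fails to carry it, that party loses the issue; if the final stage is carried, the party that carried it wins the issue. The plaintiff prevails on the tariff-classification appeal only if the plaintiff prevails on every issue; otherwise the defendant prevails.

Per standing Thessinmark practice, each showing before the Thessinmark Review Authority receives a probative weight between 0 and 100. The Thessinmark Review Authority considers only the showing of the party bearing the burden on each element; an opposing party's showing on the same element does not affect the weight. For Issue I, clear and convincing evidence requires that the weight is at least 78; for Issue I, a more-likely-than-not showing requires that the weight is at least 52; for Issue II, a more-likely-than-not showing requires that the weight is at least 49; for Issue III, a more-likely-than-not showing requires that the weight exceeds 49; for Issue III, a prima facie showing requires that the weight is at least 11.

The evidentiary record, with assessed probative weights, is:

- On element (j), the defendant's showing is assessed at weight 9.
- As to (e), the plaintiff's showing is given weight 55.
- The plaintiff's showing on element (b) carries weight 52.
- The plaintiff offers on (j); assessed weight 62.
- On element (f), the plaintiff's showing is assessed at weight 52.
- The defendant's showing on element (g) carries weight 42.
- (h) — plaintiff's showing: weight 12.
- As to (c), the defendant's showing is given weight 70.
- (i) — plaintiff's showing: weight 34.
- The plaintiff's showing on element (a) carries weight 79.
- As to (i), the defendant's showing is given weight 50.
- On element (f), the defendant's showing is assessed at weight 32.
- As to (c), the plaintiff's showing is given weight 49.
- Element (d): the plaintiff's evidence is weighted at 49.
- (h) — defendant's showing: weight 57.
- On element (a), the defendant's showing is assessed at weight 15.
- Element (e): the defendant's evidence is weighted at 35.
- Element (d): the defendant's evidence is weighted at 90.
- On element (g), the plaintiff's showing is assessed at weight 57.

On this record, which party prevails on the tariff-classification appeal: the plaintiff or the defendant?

plaintiff

— Issue I —
At Stage I.1 the plaintiff must meet clear and convincing evidence (weight is at least 78): on (a) the weight is 79 (the defendant's 15 is given no effect), ≥ 78, so (a) meets the standard.
  Stage I.1 is satisfied; the plaintiff continues to bear the burden.
At Stage I.2 the plaintiff must meet a more-likely-than-not showing (weight is at least 52): on (b) the weight is 52, which does reach 52, so (b) meets the standard.
  The plaintiff carries the last stage.
With every stage satisfied, the plaintiff prevails on this issue.
— Issue II —
At Stage II.1 the plaintiff must meet a more-likely-than-not showing (weight is at least 49): on (c) the weight is 49 (the defendant's 70 is given no effect), ≥ 49, so (c) meets the standard; on (d) the weight is 49 (the defendant's 90 is given no effect), ≥ 49, so (d) meets the standard.
  Stage II.1 is satisfied; the plaintiff continues to bear the burden.
At Stage II.2 the plaintiff must meet a more-likely-than-not showing (weight is at least 49): on (e) the weight is 55 (the defendant's 35 is given no effect), ≥ 49, so (e) meets the standard; on (f) the weight is 52 (the defendant's 32 is given no effect), which does reach 49, so (f) meets the standard.
  The plaintiff carries the last stage.
Every stage carried; the plaintiff prevails on this issue.
— Issue III —
Stage III.1 — burden on plaintiff; standard: a more-likely-than-not showing (weight exceeds 49).
    (g): 57 (defendant's 42 disregarded) > 49 [met]
  The plaintiff carries Stage III.1; the defendant now bears the burden.
Stage III.2 — burden on defendant; standard: a more-likely-than-not showing (weight exceeds 49).
    (h): 57 (plaintiff's 12 disregarded) > 49 [met]
    (i): 50 (plaintiff's 34 disregarded) > 49 [met]
  Stage III.2 is satisfied; the defendant continues to bear the burden.
Stage III.3 — burden on defendant; standard: a prima facie showing (weight is at least 11).
    (j): 9 (plaintiff's 62 disregarded) < 11 [not met]
  Not every element is met, so the defendant fails to carry Stage III.3.
The plaintiff prevails on this issue.
Per-issue: Issue I → plaintiff; Issue II → plaintiff; Issue III → plaintiff. The plaintiff must prevail on every issue; overall, the plaintiff prevails.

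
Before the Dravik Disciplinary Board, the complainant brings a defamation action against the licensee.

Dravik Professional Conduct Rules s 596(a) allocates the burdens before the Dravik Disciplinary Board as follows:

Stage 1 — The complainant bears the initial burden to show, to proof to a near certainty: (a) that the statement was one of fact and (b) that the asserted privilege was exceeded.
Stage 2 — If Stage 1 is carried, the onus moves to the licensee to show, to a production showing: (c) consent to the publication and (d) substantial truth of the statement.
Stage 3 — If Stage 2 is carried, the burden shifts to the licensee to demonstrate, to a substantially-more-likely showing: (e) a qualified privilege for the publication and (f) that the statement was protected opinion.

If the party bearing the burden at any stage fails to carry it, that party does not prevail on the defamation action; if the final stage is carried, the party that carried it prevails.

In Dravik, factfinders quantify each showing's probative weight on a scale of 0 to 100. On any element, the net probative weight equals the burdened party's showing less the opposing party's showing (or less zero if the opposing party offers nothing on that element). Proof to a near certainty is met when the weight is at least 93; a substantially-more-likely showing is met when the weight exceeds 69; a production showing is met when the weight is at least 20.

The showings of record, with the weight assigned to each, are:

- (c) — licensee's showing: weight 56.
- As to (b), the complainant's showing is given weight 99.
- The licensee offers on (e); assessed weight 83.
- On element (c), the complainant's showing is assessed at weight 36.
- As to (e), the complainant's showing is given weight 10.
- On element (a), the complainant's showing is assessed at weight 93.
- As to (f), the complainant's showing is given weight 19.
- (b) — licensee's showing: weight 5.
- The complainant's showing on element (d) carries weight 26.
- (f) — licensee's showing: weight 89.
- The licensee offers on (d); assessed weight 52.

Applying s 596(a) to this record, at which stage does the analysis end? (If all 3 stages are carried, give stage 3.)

At Stage 1 the complainant must meet proof to a near certainty (weight is at least 93): on (a) the weight is 93, ≥ 93, so (a) meets the standard; on (b) the weight is 99 less the opposing 5 gives net 94, which does reach 93, so (b) meets the standard.
  Stage 1 carried; the burden shifts to the licensee.
At Stage 2 the licensee must meet a production showing (weight is at least 20): on (c) the weight is 56 less the opposing 36 gives net 20, which does reach 20, so (c) meets the standard; on (d) the weight is 52 less the opposing 26 gives net 26, which does reach 20, so (d) meets the standard.
  Stage 2 carried; the burden remains with the licensee.
At Stage 3 the licensee must meet a substantially-more-likely showing (weight exceeds 69): on (e) the weight is 83 less the opposing 10 gives net 73, > 69, so (e) meets the standard; on (f) the weight is 89 less the opposing 19 gives net 70, > 69, so (f) meets the standard.
  Stage 3 carried; the final stage is satisfied.
Every stage carried; the licensee prevails.

stage 3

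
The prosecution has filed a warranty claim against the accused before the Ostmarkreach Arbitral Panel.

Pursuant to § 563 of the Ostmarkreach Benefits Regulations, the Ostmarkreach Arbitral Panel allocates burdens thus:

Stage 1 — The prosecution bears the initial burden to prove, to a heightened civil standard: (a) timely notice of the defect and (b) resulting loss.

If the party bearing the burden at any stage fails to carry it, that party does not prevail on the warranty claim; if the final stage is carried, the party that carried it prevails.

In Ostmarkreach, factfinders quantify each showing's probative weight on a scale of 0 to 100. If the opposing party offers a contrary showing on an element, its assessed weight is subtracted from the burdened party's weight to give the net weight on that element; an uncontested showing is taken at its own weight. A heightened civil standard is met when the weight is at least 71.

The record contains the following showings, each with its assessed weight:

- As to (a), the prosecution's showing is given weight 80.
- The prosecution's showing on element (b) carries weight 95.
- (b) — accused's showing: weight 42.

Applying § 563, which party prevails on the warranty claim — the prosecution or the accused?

accused

At Stage 1 the prosecution must meet a heightened civil standard (weight is at least 71): on (a) the weight is 80, ≥ 71, so (a) meets the standard; on (b) the weight is 95 less the opposing 42 gives net 53, < 71, so (b) does not meet the standard.
  The prosecution does not carry Stage 1.
So the accused prevails.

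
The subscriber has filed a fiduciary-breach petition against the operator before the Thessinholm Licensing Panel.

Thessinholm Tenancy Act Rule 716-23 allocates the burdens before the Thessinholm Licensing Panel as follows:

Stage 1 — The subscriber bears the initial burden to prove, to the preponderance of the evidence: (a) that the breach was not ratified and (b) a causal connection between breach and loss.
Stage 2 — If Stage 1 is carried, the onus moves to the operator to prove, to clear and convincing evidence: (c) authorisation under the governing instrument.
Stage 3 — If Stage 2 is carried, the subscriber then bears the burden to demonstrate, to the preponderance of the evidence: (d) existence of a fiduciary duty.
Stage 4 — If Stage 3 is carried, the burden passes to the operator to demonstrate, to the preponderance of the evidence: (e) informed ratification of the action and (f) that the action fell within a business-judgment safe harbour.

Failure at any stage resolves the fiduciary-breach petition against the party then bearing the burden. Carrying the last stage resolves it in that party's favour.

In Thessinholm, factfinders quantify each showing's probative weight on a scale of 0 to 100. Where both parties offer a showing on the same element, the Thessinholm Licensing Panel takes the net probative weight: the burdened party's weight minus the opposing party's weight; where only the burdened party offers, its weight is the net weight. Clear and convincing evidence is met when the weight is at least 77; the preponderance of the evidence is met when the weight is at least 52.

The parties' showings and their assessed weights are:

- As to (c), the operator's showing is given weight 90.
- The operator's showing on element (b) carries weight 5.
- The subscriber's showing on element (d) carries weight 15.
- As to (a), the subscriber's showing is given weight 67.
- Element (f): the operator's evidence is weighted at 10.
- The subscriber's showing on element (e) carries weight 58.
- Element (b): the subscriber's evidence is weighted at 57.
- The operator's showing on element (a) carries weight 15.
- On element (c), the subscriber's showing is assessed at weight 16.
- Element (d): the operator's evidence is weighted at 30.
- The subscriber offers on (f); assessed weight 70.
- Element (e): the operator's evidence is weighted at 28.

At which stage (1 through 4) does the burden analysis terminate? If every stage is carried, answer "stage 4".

Stage 1 (subscriber, the preponderance of the evidence, weight is at least 52): (a) net 67−15=52 ≥ 52 — meets; (b) net 57−5=52 ≥ 52 — meets.
  Stage 1 is satisfied; the onus moves to the operator.
Stage 2 (operator, clear and convincing evidence, weight is at least 77): (c) net 90−16=74 < 77 — fails.
  Stage 2 not carried; the operator fails its burden.
The subscriber prevails.

stage 2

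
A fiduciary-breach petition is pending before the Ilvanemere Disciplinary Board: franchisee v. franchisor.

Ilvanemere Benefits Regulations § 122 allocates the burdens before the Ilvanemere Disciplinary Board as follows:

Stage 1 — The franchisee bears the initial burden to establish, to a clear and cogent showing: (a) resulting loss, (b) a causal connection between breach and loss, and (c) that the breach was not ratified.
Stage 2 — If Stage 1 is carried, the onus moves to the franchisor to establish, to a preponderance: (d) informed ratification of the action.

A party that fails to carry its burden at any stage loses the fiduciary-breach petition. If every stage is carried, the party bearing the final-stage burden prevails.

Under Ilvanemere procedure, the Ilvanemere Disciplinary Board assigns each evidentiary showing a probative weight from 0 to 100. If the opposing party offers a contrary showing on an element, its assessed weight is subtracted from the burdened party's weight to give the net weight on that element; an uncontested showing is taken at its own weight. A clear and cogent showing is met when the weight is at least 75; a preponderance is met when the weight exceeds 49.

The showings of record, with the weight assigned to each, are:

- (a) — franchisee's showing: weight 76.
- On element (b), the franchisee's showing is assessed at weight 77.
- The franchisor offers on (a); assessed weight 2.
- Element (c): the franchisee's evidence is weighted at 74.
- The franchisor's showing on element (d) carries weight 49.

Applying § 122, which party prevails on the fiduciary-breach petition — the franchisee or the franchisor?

franchisor

Stage 1 (franchisee, a clear and cogent showing, weight is at least 75): (a) net 76−2=74 < 75 — fails; (b) 77 ≥ 75 — meets; (c) 74 < 75 — fails.
  The franchisee does not carry Stage 1.
The analysis ends at Stage 1; the franchisor prevails.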